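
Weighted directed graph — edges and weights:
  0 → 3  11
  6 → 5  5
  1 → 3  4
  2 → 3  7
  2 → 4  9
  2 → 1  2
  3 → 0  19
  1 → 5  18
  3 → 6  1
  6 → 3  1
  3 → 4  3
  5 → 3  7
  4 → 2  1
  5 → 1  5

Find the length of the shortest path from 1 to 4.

7

Routes from 1 to 4:
1→3→4: 4 + 3 = 7
1→5→3→4: 18 + 7 + 3 = 28
The minimum is 7.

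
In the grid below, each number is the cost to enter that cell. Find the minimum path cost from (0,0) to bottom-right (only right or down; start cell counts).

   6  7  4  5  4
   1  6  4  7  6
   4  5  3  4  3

Take (0,0) (1,0) (2,0) (2,1) (2,2) (2,3) (2,4) for a total of 6 + 1 + 4 + 5 + 3 + 4 + 3 = 26.

26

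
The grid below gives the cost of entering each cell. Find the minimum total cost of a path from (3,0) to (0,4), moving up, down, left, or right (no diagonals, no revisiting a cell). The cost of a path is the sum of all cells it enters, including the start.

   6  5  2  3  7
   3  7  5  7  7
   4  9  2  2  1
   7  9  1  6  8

One optimal route is [3,0] [3,1] [3,2] [2,2] [1,2] [0,2] [0,3] [0,4].
Its cost is 7 + 9 + 1 + 2 + 5 + 2 + 3 + 7 = 36.

36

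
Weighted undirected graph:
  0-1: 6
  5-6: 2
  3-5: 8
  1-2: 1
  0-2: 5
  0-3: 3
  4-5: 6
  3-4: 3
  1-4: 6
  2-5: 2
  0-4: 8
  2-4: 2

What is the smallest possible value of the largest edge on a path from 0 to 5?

Some routes from 0 to 5:
0 -> 3 -> 4 -> 2 -> 5: max(3, 3, 2, 2) = 3
0 -> 2 -> 5: max(5, 2) = 5
0 -> 1 -> 2 -> 4 -> 5: max(6, 1, 2, 6) = 6
0 -> 1 -> 2 -> 5: max(6, 1, 2) = 6
The minimum achievable maximum is 3.

3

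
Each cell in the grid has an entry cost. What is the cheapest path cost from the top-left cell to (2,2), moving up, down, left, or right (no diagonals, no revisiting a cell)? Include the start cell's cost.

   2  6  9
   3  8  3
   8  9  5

Take (0,0) → (1,0) → (1,1) → (1,2) → (2,2) for a total of 2 + 3 + 8 + 3 + 5 = 21.

21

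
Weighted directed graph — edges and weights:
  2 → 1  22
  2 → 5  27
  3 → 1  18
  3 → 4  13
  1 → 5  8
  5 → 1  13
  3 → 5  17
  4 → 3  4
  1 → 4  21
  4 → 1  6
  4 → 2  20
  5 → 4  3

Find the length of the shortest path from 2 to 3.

34

Candidate routes:
2 - 1 - 4 - 3: 22 + 21 + 4 = 47
2 - 5 - 1 - 4 - 3: 27 + 13 + 21 + 4 = 65
2 - 1 - 5 - 4 - 3: 22 + 8 + 3 + 4 = 37
2 - 5 - 4 - 3: 27 + 3 + 4 = 34
The minimum is 34.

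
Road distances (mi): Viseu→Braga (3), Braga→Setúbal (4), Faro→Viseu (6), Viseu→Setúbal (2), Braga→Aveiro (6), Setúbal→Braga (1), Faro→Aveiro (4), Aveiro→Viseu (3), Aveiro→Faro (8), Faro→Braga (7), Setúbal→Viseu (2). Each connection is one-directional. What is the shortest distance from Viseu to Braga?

3

Routes from Viseu to Braga:
Viseu - Setúbal - Braga: 2 + 1 = 3
Viseu - Braga: 3
Best route has total 3 mi.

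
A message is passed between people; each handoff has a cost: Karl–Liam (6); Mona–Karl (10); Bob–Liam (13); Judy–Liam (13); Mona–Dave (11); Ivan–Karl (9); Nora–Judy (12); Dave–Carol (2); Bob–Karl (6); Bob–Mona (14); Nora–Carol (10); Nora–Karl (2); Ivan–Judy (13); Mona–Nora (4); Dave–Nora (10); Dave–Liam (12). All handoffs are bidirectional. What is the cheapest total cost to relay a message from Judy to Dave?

22

Checking several routes:
Judy -> Liam -> Karl -> Nora -> Dave: 13 + 6 + 2 + 10 = 31
Judy -> Nora -> Mona -> Dave: 12 + 4 + 11 = 27
Judy -> Liam -> Dave: 13 + 12 = 25
Judy -> Nora -> Karl -> Liam -> Dave: 12 + 2 + 6 + 12 = 32
Judy -> Nora -> Carol -> Dave: 12 + 10 + 2 = 24
Judy -> Nora -> Dave: 12 + 10 = 22
Best route has total 22.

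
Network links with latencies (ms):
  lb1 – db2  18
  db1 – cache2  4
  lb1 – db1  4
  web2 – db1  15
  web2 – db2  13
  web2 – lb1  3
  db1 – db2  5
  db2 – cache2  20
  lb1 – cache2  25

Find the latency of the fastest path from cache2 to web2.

Checking several routes:
cache2 -> db1 -> lb1 -> web2: 4 + 4 + 3 = 11
cache2 -> db1 -> db2 -> lb1 -> web2: 4 + 5 + 18 + 3 = 30
cache2 -> db1 -> db2 -> web2: 4 + 5 + 13 = 22
cache2 -> db1 -> web2: 4 + 15 = 19
cache2 -> lb1 -> web2: 25 + 3 = 28
Best route has total 11 ms.

11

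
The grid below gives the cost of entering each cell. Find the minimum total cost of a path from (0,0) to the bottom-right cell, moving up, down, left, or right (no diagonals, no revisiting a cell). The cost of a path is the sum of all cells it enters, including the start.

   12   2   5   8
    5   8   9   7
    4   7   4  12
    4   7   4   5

41

Take r0c0 -> r0c1 -> r0c2 -> r1c2 -> r2c2 -> r3c2 -> r3c3 for a total of 12 + 2 + 5 + 9 + 4 + 4 + 5 = 41.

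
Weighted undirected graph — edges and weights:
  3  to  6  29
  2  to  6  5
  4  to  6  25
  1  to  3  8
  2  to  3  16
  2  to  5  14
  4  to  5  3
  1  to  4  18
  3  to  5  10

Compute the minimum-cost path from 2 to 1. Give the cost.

24

A few of the 2→1 routes:
2 -> 5 -> 4 -> 1: 14 + 3 + 18 = 35
2 -> 3 -> 1: 16 + 8 = 24
2 -> 5 -> 3 -> 1: 14 + 10 + 8 = 32
The minimum is 24.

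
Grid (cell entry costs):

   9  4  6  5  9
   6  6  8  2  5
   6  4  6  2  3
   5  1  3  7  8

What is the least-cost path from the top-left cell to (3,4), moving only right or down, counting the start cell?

Take (0,0)→(0,1)→(0,2)→(0,3)→(1,3)→(2,3)→(2,4)→(3,4) for a total of 9 + 4 + 6 + 5 + 2 + 2 + 3 + 8 = 39.
For comparison, the top-then-right route costs 49.

39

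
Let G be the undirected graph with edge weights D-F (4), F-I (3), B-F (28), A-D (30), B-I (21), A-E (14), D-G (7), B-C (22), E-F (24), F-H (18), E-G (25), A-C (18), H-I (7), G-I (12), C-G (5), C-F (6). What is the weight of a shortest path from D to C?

10

Comparing a few candidate routes:
D-F-I-G-C: 4 + 3 + 12 + 5 = 24
D-G-I-F-C: 7 + 12 + 3 + 6 = 28
D-F-C: 4 + 6 = 10
D-G-C: 7 + 5 = 12
Best route has total 10.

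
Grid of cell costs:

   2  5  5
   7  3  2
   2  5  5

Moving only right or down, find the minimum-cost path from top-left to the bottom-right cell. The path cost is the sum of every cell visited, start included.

One optimal route is [0,0] → [0,1] → [1,1] → [1,2] → [2,2].
Its cost is 2 + 5 + 3 + 2 + 5 = 17.

17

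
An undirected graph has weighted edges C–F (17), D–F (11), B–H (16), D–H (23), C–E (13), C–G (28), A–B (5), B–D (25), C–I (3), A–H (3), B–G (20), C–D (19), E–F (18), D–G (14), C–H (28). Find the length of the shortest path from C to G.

Comparing a few candidate routes:
C→F→D→G: 17 + 11 + 14 = 42
C→G: 28
C→D→G: 19 + 14 = 33
C→H→A→B→G: 28 + 3 + 5 + 20 = 56
C→E→F→D→G: 13 + 18 + 11 + 14 = 56
Shortest: 28.

28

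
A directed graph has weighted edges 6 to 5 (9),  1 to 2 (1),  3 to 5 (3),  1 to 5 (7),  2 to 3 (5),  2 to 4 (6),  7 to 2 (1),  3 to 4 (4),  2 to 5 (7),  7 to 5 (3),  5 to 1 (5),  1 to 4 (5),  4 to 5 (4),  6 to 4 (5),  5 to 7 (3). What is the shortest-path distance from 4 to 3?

13

Routes from 4 to 3:
4 → 5 → 1 → 2 → 3: 4 + 5 + 1 + 5 = 15
4 → 5 → 7 → 2 → 3: 4 + 3 + 1 + 5 = 13
The minimum is 13.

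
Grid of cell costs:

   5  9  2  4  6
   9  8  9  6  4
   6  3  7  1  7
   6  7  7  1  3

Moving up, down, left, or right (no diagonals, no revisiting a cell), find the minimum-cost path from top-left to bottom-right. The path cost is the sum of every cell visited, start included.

31

Take r0c0→r0c1→r0c2→r0c3→r1c3→r2c3→r3c3→r3c4 for a total of 5 + 9 + 2 + 4 + 6 + 1 + 1 + 3 = 31.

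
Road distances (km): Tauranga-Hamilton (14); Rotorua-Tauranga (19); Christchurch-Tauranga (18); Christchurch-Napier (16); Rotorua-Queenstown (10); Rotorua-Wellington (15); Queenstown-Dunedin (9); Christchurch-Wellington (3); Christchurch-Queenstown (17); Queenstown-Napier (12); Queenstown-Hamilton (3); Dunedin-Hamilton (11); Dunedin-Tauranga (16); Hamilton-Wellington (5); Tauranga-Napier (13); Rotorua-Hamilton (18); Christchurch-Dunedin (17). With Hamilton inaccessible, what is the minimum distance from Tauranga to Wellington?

21

Checking several routes:
Tauranga -> Christchurch -> Wellington: 18 + 3 = 21
Tauranga -> Dunedin -> Queenstown -> Christchurch -> Wellington: 16 + 9 + 17 + 3 = 45
Tauranga -> Dunedin -> Christchurch -> Wellington: 16 + 17 + 3 = 36
Tauranga -> Napier -> Queenstown -> Christchurch -> Wellington: 13 + 12 + 17 + 3 = 45
Tauranga -> Napier -> Christchurch -> Wellington: 13 + 16 + 3 = 32
Tauranga -> Rotorua -> Wellington: 19 + 15 = 34
The minimum is 21 km.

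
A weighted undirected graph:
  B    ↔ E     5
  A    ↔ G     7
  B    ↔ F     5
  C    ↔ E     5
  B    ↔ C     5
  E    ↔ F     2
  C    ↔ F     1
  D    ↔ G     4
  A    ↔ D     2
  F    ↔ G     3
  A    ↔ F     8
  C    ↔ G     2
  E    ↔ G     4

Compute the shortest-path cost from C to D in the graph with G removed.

Checking several routes:
C - F - A - D: 1 + 8 + 2 = 11
C - E - F - A - D: 5 + 2 + 8 + 2 = 17
C - B - F - A - D: 5 + 5 + 8 + 2 = 20
Shortest: 11.

11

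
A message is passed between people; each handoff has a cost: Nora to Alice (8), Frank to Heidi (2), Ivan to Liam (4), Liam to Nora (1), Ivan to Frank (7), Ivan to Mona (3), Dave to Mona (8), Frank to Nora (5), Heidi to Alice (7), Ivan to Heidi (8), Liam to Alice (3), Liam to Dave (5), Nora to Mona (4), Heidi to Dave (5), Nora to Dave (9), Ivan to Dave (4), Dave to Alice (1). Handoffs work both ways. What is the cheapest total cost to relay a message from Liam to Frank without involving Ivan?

6

Checking several routes:
Liam - Nora - Frank: 1 + 5 = 6
Liam - Dave - Heidi - Frank: 5 + 5 + 2 = 12
Liam - Dave - Alice - Heidi - Frank: 5 + 1 + 7 + 2 = 15
Liam - Alice - Heidi - Frank: 3 + 7 + 2 = 12
Liam - Alice - Nora - Frank: 3 + 8 + 5 = 16
Liam - Alice - Dave - Heidi - Frank: 3 + 1 + 5 + 2 = 11
The minimum is 6.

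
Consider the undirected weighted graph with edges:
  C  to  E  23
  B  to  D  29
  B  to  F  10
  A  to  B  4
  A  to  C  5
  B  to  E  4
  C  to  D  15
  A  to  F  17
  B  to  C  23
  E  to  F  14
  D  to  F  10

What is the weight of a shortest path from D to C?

A few of the D→C routes:
D - F - B - A - C: 10 + 10 + 4 + 5 = 29
D - F - B - C: 10 + 10 + 23 = 43
D - C: 15
D - F - E - B - A - C: 10 + 14 + 4 + 4 + 5 = 37
D - F - A - C: 10 + 17 + 5 = 32
D - B - A - C: 29 + 4 + 5 = 38
Shortest: 15.

15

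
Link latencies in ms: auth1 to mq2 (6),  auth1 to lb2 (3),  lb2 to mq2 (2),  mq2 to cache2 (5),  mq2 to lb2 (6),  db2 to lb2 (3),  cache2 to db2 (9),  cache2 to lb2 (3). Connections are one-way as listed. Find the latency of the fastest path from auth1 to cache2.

10

Candidate routes:
auth1→mq2→cache2: 6 + 5 = 11
auth1→lb2→mq2→cache2: 3 + 2 + 5 = 10
Best route has total 10 ms.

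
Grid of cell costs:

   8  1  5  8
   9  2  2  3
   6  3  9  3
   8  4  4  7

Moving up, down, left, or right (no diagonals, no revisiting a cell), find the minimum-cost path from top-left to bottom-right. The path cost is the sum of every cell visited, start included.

One optimal route is (0,0) (0,1) (1,1) (1,2) (1,3) (2,3) (3,3).
Its cost is 8 + 1 + 2 + 2 + 3 + 3 + 7 = 26.

26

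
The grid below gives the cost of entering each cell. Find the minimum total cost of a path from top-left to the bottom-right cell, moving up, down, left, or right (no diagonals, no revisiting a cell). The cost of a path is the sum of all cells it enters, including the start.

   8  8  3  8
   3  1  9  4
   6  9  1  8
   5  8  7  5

34

One optimal route is (0,0) → (1,0) → (1,1) → (1,2) → (2,2) → (3,2) → (3,3).
Its cost is 8 + 3 + 1 + 9 + 1 + 7 + 5 = 34.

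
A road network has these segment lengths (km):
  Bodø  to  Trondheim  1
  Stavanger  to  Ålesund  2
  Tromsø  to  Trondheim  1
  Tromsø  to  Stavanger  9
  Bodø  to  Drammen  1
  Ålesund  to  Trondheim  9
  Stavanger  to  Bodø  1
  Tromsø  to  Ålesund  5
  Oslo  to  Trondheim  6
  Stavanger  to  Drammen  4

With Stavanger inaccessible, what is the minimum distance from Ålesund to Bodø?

7

Candidate routes:
Ålesund-Tromsø-Trondheim-Bodø: 5 + 1 + 1 = 7
Ålesund-Trondheim-Bodø: 9 + 1 = 10
The minimum is 7 km.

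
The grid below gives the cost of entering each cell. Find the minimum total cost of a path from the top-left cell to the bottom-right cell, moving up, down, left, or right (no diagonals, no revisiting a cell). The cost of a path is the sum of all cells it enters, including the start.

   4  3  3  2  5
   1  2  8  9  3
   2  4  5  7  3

23

One optimal route is (0,0) → (0,1) → (0,2) → (0,3) → (0,4) → (1,4) → (2,4).
Its cost is 4 + 3 + 3 + 2 + 5 + 3 + 3 = 23.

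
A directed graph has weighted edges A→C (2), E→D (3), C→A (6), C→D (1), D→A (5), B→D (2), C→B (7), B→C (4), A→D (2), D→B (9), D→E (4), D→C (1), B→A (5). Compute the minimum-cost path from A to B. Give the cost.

9

Candidate routes:
A - D - B: 2 + 9 = 11
A - C - D - B: 2 + 1 + 9 = 12
A - C - B: 2 + 7 = 9
A - D - C - B: 2 + 1 + 7 = 10
Shortest: 9.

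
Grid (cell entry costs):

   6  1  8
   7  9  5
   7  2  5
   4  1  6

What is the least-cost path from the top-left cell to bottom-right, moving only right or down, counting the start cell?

25

Take (0,0) → (0,1) → (1,1) → (2,1) → (3,1) → (3,2) for a total of 6 + 1 + 9 + 2 + 1 + 6 = 25.
(Top row then right column would cost 31.)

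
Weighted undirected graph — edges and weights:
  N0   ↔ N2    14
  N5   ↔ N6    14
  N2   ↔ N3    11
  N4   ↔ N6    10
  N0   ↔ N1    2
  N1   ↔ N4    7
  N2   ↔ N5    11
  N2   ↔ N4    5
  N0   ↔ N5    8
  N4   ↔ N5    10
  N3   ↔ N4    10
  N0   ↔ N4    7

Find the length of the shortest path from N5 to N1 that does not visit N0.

17

Routes from N5 to N1 avoiding N0:
N5-N6-N4-N1: 14 + 10 + 7 = 31
N5-N4-N1: 10 + 7 = 17
N5-N2-N4-N1: 11 + 5 + 7 = 23
N5-N2-N3-N4-N1: 11 + 11 + 10 + 7 = 39
Shortest: 17.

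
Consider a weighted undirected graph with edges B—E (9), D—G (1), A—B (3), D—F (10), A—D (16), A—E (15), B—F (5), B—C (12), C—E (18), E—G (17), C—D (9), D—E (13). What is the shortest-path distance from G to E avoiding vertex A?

A few of the G→E routes:
G -> D -> E: 1 + 13 = 14
G -> E: 17
G -> D -> F -> B -> E: 1 + 10 + 5 + 9 = 25
The minimum is 14.

14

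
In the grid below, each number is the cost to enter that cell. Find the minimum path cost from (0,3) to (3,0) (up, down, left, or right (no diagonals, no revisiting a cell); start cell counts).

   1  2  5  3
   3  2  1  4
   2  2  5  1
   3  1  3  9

Best path: [0,3] → [1,3] → [1,2] → [1,1] → [2,1] → [3,1] → [3,0]
Cost: 3 + 4 + 1 + 2 + 2 + 1 + 3 = 16

16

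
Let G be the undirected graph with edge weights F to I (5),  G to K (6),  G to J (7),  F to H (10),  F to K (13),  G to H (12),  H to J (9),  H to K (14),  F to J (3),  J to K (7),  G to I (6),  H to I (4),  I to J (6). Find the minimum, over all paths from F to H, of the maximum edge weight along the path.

A few of the F→H routes:
F - J - I - H: max(3, 6, 4) = 6
F - I - H: max(5, 4) = 5
F - J - G - I - H: max(3, 7, 6, 4) = 7
F - J - K - G - I - H: max(3, 7, 6, 6, 4) = 7
Best route has worst link 5.

5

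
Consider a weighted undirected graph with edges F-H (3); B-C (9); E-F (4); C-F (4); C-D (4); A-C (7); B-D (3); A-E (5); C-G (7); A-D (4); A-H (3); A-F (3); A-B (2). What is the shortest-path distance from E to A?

A few of the E→A routes:
E → F → H → A: 4 + 3 + 3 = 10
E → F → C → D → A: 4 + 4 + 4 + 4 = 16
E → A: 5
E → F → C → A: 4 + 4 + 7 = 15
E → F → A: 4 + 3 = 7
The minimum is 5.

5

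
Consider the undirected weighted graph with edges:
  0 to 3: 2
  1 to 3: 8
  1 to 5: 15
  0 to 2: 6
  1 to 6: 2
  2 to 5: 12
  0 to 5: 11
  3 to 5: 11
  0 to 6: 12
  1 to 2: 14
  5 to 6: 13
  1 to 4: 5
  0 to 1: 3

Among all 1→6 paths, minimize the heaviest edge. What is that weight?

2

Checking several routes:
1 → 3 → 0 → 6: max(8, 2, 12) = 12
1 → 3 → 5 → 0 → 6: max(8, 11, 11, 12) = 12
1 → 0 → 2 → 5 → 6: max(3, 6, 12, 13) = 13
1 → 6: max(2) = 2
1 → 0 → 6: max(3, 12) = 12
1 → 3 → 5 → 2 → 0 → 6: max(8, 11, 12, 6, 12) = 12
Best route has worst link 2.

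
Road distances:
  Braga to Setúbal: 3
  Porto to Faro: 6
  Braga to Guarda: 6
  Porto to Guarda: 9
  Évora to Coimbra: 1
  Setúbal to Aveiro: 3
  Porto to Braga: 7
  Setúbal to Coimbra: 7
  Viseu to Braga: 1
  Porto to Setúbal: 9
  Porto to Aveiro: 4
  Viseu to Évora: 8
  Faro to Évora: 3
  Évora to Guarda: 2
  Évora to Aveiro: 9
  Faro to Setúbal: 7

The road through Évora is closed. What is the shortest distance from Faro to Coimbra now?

Paths from Faro to Coimbra avoiding Évora:
Faro → Porto → Aveiro → Setúbal → Coimbra: 6 + 4 + 3 + 7 = 20
Faro → Porto → Setúbal → Coimbra: 6 + 9 + 7 = 22
Faro → Setúbal → Coimbra: 7 + 7 = 14
Faro → Porto → Guarda → Braga → Setúbal → Coimbra: 6 + 9 + 6 + 3 + 7 = 31
Faro → Porto → Braga → Setúbal → Coimbra: 6 + 7 + 3 + 7 = 23
The minimum is 14.

14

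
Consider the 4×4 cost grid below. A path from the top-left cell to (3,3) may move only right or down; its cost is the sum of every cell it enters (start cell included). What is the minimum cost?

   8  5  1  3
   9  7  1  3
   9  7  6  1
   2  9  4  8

27

Cheapest: r0c0 r0c1 r0c2 r1c2 r1c3 r2c3 r3c3
  8 + 5 + 1 + 1 + 3 + 1 + 8 = 27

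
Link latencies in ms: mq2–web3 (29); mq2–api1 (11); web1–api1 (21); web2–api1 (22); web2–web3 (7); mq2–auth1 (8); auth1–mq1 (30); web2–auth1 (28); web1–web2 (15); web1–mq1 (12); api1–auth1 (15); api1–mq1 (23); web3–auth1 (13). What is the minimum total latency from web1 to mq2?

Some routes from web1 to mq2:
web1→web2→web3→auth1→mq2: 15 + 7 + 13 + 8 = 43
web1→api1→mq2: 21 + 11 = 32
web1→api1→auth1→mq2: 21 + 15 + 8 = 44
Best route has total 32 ms.

32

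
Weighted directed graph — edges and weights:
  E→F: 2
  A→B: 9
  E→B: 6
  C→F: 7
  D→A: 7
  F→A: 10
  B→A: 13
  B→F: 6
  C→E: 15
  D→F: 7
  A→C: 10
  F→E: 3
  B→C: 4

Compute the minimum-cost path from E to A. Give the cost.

12

Candidate routes:
E-F-A: 2 + 10 = 12
E-B-C-F-A: 6 + 4 + 7 + 10 = 27
E-B-A: 6 + 13 = 19
E-B-F-A: 6 + 6 + 10 = 22
The minimum is 12.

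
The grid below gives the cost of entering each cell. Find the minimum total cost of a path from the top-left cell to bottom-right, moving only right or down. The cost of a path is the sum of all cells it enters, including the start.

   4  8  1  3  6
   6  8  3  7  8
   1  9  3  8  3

Best path: r0c0 r0c1 r0c2 r1c2 r2c2 r2c3 r2c4
Cost: 4 + 8 + 1 + 3 + 3 + 8 + 3 = 30
(Top row then right column would cost 33.)

30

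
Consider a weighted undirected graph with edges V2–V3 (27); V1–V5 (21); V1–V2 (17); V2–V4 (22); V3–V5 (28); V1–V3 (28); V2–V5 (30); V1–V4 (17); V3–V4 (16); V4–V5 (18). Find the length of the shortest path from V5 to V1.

Comparing a few candidate routes:
V5 → V4 → V1: 18 + 17 = 35
V5 → V2 → V1: 30 + 17 = 47
V5 → V4 → V2 → V1: 18 + 22 + 17 = 57
V5 → V1: 21
V5 → V3 → V1: 28 + 28 = 56
V5 → V3 → V4 → V1: 28 + 16 + 17 = 61
Best route has total 21.

21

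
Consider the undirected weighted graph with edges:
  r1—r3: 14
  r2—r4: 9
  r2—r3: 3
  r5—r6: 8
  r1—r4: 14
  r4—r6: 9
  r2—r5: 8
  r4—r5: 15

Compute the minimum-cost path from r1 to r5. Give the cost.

Checking several routes:
r1-r4-r5: 14 + 15 = 29
r1-r4-r6-r5: 14 + 9 + 8 = 31
r1-r3-r2-r5: 14 + 3 + 8 = 25
The minimum is 25.

25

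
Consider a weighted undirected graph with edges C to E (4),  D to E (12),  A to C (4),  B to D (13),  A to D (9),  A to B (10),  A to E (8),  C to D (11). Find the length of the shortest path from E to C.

Checking several routes:
E-D-C: 12 + 11 = 23
E-D-A-C: 12 + 9 + 4 = 25
E-A-C: 8 + 4 = 12
E-C: 4
Best route has total 4.

4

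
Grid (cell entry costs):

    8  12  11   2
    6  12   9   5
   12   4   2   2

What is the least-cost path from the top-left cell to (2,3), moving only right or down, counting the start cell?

34

Path (0,0)→(1,0)→(1,1)→(2,1)→(2,2)→(2,3): 8 + 6 + 12 + 4 + 2 + 2 = 34.
For comparison, the top-then-right route costs 40.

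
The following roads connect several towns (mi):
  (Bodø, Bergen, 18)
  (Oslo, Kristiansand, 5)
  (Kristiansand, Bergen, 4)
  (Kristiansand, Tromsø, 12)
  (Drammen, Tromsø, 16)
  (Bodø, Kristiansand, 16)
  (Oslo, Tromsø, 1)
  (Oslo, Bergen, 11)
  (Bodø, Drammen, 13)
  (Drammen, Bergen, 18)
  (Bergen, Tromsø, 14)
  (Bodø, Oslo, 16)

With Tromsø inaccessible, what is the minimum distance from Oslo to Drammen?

Some routes from Oslo to Drammen avoiding Tromsø:
Oslo → Kristiansand → Bergen → Drammen: 5 + 4 + 18 = 27
Oslo → Bodø → Drammen: 16 + 13 = 29
Oslo → Kristiansand → Bergen → Bodø → Drammen: 5 + 4 + 18 + 13 = 40
Oslo → Kristiansand → Bodø → Drammen: 5 + 16 + 13 = 34
Oslo → Bergen → Drammen: 11 + 18 = 29
The minimum is 27 mi.

27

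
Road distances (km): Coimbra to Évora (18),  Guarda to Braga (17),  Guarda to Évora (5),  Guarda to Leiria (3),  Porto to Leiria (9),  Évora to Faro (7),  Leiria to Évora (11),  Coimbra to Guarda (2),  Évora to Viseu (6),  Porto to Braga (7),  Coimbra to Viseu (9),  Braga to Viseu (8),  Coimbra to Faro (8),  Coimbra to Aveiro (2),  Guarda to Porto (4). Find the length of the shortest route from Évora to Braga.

Some routes from Évora to Braga:
Évora → Guarda → Porto → Braga: 5 + 4 + 7 = 16
Évora → Guarda → Braga: 5 + 17 = 22
Évora → Viseu → Braga: 6 + 8 = 14
The minimum is 14 km.

14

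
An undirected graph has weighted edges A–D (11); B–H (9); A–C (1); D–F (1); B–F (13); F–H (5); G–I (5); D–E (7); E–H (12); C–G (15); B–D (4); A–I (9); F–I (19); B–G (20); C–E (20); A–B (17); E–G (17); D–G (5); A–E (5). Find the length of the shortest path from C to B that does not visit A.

Comparing a few candidate routes:
C→G→D→B: 15 + 5 + 4 = 24
C→G→D→F→B: 15 + 5 + 1 + 13 = 34
C→G→B: 15 + 20 = 35
C→E→D→B: 20 + 7 + 4 = 31
C→G→D→F→H→B: 15 + 5 + 1 + 5 + 9 = 35
C→E→D→F→B: 20 + 7 + 1 + 13 = 41
Shortest: 24.

24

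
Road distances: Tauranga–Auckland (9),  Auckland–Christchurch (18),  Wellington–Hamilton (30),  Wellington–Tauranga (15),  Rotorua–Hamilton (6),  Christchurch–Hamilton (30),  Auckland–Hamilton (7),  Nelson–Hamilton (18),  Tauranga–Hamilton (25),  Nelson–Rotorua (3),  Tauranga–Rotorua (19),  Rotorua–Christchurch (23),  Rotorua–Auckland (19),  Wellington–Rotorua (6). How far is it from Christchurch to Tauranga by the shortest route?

27

Checking several routes:
Christchurch→Hamilton→Auckland→Tauranga: 30 + 7 + 9 = 46
Christchurch→Auckland→Tauranga: 18 + 9 = 27
Christchurch→Rotorua→Hamilton→Auckland→Tauranga: 23 + 6 + 7 + 9 = 45
Christchurch→Rotorua→Wellington→Tauranga: 23 + 6 + 15 = 44
Christchurch→Auckland→Hamilton→Tauranga: 18 + 7 + 25 = 50
Christchurch→Rotorua→Tauranga: 23 + 19 = 42
The minimum is 27.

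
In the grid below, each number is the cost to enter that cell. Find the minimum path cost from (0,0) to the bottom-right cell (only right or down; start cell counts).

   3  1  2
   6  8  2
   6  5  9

17

Cheapest: (0,0) -> (0,1) -> (0,2) -> (1,2) -> (2,2)
  3 + 1 + 2 + 2 + 9 = 17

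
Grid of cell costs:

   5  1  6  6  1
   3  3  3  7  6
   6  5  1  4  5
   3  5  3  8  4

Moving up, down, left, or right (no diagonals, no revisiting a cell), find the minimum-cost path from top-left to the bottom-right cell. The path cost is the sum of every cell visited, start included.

Take (0,0) -> (0,1) -> (1,1) -> (1,2) -> (2,2) -> (2,3) -> (2,4) -> (3,4) for a total of 5 + 1 + 3 + 3 + 1 + 4 + 5 + 4 = 26.

26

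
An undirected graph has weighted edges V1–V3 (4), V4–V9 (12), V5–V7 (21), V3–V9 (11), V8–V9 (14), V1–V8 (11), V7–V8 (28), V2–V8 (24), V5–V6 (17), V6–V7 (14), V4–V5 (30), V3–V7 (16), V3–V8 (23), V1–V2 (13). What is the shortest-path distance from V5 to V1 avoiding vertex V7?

A few of the V5→V1 routes:
V5→V4→V9→V8→V3→V1: 30 + 12 + 14 + 23 + 4 = 83
V5→V4→V9→V8→V1: 30 + 12 + 14 + 11 = 67
V5→V4→V9→V3→V8→V1: 30 + 12 + 11 + 23 + 11 = 87
V5→V4→V9→V8→V2→V1: 30 + 12 + 14 + 24 + 13 = 93
V5→V4→V9→V3→V1: 30 + 12 + 11 + 4 = 57
Shortest: 57.

57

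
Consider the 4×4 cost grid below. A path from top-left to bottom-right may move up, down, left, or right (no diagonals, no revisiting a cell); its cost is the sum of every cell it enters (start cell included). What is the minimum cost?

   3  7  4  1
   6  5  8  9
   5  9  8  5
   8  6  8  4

33

Take r0c0 r0c1 r0c2 r0c3 r1c3 r2c3 r3c3 for a total of 3 + 7 + 4 + 1 + 9 + 5 + 4 = 33.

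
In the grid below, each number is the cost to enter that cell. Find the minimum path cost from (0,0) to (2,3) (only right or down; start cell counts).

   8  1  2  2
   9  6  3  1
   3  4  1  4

Best path: (0,0)→(0,1)→(0,2)→(0,3)→(1,3)→(2,3)
Cost: 8 + 1 + 2 + 2 + 1 + 4 = 18

18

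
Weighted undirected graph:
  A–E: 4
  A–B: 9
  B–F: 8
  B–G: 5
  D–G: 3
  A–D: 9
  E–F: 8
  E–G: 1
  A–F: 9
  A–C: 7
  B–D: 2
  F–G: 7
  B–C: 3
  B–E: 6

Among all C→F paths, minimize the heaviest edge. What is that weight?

7

A few of the C→F routes:
C -> A -> E -> B -> G -> F: max(7, 4, 6, 5, 7) = 7
C -> A -> E -> B -> D -> G -> F: max(7, 4, 6, 2, 3, 7) = 7
C -> B -> G -> F: max(3, 5, 7) = 7
C -> B -> D -> G -> F: max(3, 2, 3, 7) = 7
C -> A -> E -> G -> F: max(7, 4, 1, 7) = 7
Best route has worst link 7.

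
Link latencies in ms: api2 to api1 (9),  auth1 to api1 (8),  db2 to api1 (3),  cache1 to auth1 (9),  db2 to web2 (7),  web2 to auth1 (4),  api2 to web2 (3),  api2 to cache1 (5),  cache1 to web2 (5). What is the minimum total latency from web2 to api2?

Comparing a few candidate routes:
web2 → db2 → api1 → api2: 7 + 3 + 9 = 19
web2 → auth1 → cache1 → api2: 4 + 9 + 5 = 18
web2 → api2: 3
web2 → auth1 → api1 → api2: 4 + 8 + 9 = 21
web2 → cache1 → api2: 5 + 5 = 10
Best route has total 3 ms.

3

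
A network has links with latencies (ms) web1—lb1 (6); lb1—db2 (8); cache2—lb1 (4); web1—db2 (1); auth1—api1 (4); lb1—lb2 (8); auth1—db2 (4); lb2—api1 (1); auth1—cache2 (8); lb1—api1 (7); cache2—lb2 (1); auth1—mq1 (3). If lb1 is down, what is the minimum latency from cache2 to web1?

11

Routes from cache2 to web1 avoiding lb1:
cache2 - lb2 - api1 - auth1 - db2 - web1: 1 + 1 + 4 + 4 + 1 = 11
cache2 - auth1 - db2 - web1: 8 + 4 + 1 = 13
Best route has total 11 ms.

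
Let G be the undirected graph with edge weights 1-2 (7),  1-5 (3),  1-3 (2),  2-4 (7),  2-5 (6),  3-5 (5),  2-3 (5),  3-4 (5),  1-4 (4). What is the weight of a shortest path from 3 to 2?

A few of the 3→2 routes:
3-4-2: 5 + 7 = 12
3-1-4-2: 2 + 4 + 7 = 13
3-1-5-2: 2 + 3 + 6 = 11
3-2: 5
3-1-2: 2 + 7 = 9
3-5-2: 5 + 6 = 11
Shortest: 5.

5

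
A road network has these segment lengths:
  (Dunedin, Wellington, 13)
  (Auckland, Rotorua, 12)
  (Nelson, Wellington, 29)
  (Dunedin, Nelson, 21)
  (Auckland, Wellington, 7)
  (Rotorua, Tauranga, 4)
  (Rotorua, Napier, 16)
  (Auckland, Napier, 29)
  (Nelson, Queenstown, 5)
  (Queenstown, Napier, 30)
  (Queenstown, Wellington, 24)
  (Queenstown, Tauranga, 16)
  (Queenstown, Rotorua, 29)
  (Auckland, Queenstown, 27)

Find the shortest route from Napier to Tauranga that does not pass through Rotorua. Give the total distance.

Paths from Napier to Tauranga avoiding Rotorua:
Napier→Queenstown→Tauranga: 30 + 16 = 46
Napier→Auckland→Wellington→Dunedin→Nelson→Queenstown→Tauranga: 29 + 7 + 13 + 21 + 5 + 16 = 91
Napier→Auckland→Queenstown→Tauranga: 29 + 27 + 16 = 72
Napier→Auckland→Wellington→Nelson→Queenstown→Tauranga: 29 + 7 + 29 + 5 + 16 = 86
Napier→Auckland→Wellington→Queenstown→Tauranga: 29 + 7 + 24 + 16 = 76
Best route has total 46.

46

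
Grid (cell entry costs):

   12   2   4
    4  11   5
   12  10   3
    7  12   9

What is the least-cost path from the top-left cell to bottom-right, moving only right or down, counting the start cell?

35

Best path: (0,0) -> (0,1) -> (0,2) -> (1,2) -> (2,2) -> (3,2)
Cost: 12 + 2 + 4 + 5 + 3 + 9 = 35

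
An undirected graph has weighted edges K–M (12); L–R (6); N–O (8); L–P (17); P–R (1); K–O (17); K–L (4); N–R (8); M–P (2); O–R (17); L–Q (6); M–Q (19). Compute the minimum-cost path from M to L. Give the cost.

Some routes from M to L:
M -> P -> L: 2 + 17 = 19
M -> Q -> L: 19 + 6 = 25
M -> P -> R -> L: 2 + 1 + 6 = 9
M -> P -> R -> O -> K -> L: 2 + 1 + 17 + 17 + 4 = 41
M -> P -> R -> N -> O -> K -> L: 2 + 1 + 8 + 8 + 17 + 4 = 40
M -> K -> L: 12 + 4 = 16
Shortest: 9.

9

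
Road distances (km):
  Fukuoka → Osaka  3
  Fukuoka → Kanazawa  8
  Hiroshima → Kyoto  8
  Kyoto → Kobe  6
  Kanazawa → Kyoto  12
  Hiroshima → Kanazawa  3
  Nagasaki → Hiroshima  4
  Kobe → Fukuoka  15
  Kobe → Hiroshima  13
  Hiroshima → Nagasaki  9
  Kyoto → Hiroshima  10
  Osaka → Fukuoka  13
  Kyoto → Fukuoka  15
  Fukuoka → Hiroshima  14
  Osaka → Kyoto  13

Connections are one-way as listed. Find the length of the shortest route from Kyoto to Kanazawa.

13

Comparing a few candidate routes:
Kyoto-Kobe-Hiroshima-Kanazawa: 6 + 13 + 3 = 22
Kyoto-Hiroshima-Kanazawa: 10 + 3 = 13
Kyoto-Fukuoka-Hiroshima-Kanazawa: 15 + 14 + 3 = 32
Kyoto-Kobe-Fukuoka-Kanazawa: 6 + 15 + 8 = 29
Kyoto-Fukuoka-Kanazawa: 15 + 8 = 23
Shortest: 13 km.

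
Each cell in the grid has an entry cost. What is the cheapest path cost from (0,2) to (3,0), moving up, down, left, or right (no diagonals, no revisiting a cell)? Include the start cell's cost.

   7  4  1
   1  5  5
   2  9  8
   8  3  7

Take [0,2] [0,1] [1,1] [1,0] [2,0] [3,0] for a total of 1 + 4 + 5 + 1 + 2 + 8 = 21.

21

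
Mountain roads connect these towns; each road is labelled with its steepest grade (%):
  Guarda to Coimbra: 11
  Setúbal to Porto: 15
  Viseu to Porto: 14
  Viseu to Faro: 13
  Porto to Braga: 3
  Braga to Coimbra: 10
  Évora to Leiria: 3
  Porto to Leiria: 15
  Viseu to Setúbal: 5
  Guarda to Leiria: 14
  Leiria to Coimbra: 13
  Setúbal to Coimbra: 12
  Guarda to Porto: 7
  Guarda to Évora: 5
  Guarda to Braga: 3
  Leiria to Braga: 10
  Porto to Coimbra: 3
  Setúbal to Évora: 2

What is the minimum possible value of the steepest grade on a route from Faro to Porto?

A few of the Faro→Porto routes:
Faro-Viseu-Setúbal-Coimbra-Guarda-Porto: max(13, 5, 12, 11, 7) = 13
Faro-Viseu-Setúbal-Coimbra-Guarda-Braga-Porto: max(13, 5, 12, 11, 3, 3) = 13
Faro-Viseu-Setúbal-Coimbra-Porto: max(13, 5, 12, 3) = 13
Faro-Viseu-Setúbal-Coimbra-Braga-Porto: max(13, 5, 12, 10, 3) = 13
Faro-Viseu-Setúbal-Coimbra-Guarda-Évora-Leiria-Braga-Porto: max(13, 5, 12, 11, 5, 3, 10, 3) = 13
Smallest bottleneck: 13%.

13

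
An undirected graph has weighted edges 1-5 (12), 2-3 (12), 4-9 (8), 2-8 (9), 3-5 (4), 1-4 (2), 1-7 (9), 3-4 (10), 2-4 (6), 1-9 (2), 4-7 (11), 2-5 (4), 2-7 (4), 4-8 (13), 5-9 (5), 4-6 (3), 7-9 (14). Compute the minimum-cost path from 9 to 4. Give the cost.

Some routes from 9 to 4:
9-5-2-4: 5 + 4 + 6 = 15
9-4: 8
9-1-4: 2 + 2 = 4
Best route has total 4.

4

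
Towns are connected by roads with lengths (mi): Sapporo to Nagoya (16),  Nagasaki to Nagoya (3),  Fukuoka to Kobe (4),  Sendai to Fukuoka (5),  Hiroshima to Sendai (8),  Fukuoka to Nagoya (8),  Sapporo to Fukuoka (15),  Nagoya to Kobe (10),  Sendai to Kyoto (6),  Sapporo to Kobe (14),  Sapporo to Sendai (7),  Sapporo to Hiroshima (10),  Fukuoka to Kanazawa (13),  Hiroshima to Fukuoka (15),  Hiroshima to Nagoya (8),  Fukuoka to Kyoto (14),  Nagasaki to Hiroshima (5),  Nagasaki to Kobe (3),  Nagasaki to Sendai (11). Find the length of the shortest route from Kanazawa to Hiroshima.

25

Some routes from Kanazawa to Hiroshima:
Kanazawa-Fukuoka-Nagoya-Hiroshima: 13 + 8 + 8 = 29
Kanazawa-Fukuoka-Kobe-Nagasaki-Nagoya-Hiroshima: 13 + 4 + 3 + 3 + 8 = 31
Kanazawa-Fukuoka-Hiroshima: 13 + 15 = 28
Kanazawa-Fukuoka-Nagoya-Nagasaki-Hiroshima: 13 + 8 + 3 + 5 = 29
Kanazawa-Fukuoka-Kobe-Nagasaki-Hiroshima: 13 + 4 + 3 + 5 = 25
Kanazawa-Fukuoka-Sendai-Hiroshima: 13 + 5 + 8 = 26
Shortest: 25 mi.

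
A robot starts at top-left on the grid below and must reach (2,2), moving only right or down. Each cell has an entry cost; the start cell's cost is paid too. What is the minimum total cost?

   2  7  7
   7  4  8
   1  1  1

Cheapest: r0c0→r1c0→r2c0→r2c1→r2c2
  2 + 7 + 1 + 1 + 1 = 12
(Top row then right column would cost 25.)

12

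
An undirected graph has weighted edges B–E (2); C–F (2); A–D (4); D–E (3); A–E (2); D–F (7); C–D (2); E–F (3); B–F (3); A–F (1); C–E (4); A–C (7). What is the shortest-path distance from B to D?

Checking several routes:
B -> F -> C -> D: 3 + 2 + 2 = 7
B -> F -> A -> D: 3 + 1 + 4 = 8
B -> E -> D: 2 + 3 = 5
Best route has total 5.

5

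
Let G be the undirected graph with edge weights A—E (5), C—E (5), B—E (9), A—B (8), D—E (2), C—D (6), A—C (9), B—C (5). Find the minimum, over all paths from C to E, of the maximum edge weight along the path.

Checking several routes:
C-D-E: max(6, 2) = 6
C-E: max(5) = 5
C-B-A-E: max(5, 8, 5) = 8
The minimum achievable maximum is 5.

5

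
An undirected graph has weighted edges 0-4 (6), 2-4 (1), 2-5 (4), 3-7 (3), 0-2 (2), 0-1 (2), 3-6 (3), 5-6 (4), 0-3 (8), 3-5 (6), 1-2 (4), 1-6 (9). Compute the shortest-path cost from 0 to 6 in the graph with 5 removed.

11

Routes from 0 to 6 avoiding 5:
0 -> 3 -> 6: 8 + 3 = 11
0 -> 1 -> 6: 2 + 9 = 11
0 -> 4 -> 2 -> 1 -> 6: 6 + 1 + 4 + 9 = 20
0 -> 2 -> 1 -> 6: 2 + 4 + 9 = 15
Shortest: 11.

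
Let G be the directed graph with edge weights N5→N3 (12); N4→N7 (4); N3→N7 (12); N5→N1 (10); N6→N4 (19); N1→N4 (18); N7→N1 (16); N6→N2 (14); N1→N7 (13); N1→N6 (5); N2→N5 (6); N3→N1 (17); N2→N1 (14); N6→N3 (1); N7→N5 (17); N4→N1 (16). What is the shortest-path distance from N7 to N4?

A few of the N7→N4 routes:
N7→N5→N1→N6→N4: 17 + 10 + 5 + 19 = 51
N7→N1→N6→N4: 16 + 5 + 19 = 40
N7→N1→N4: 16 + 18 = 34
N7→N5→N1→N4: 17 + 10 + 18 = 45
The minimum is 34.

34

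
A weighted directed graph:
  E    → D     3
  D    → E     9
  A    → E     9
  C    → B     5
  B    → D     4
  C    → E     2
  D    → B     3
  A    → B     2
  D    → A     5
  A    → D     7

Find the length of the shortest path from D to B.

3

Candidate routes:
D → B: 3
D → A → B: 5 + 2 = 7
Shortest: 3.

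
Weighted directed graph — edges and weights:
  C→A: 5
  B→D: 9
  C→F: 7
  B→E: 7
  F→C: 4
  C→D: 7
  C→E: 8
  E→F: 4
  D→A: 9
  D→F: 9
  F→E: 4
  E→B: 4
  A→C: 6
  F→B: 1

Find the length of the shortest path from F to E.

Some routes from F to E:
F-E: 4
F-B-E: 1 + 7 = 8
F-C-E: 4 + 8 = 12
The minimum is 4.

4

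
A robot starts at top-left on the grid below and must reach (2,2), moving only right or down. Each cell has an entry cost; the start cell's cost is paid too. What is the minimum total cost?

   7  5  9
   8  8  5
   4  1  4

One optimal route is [0,0] -> [1,0] -> [2,0] -> [2,1] -> [2,2].
Its cost is 7 + 8 + 4 + 1 + 4 = 24.
(Top row then right column would cost 30.)

24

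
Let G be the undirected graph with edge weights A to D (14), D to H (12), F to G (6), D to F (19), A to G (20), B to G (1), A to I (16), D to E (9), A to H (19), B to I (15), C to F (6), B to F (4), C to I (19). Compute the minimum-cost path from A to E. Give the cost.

Some routes from A to E:
A-H-D-E: 19 + 12 + 9 = 40
A-G-B-F-D-E: 20 + 1 + 4 + 19 + 9 = 53
A-D-E: 14 + 9 = 23
The minimum is 23.

23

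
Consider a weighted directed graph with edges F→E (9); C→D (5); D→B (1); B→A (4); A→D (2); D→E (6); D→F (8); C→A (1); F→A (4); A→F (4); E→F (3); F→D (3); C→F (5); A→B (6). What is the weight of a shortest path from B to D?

Candidate routes:
B - A - F - D: 4 + 4 + 3 = 11
B - A - D: 4 + 2 = 6
Best route has total 6.

6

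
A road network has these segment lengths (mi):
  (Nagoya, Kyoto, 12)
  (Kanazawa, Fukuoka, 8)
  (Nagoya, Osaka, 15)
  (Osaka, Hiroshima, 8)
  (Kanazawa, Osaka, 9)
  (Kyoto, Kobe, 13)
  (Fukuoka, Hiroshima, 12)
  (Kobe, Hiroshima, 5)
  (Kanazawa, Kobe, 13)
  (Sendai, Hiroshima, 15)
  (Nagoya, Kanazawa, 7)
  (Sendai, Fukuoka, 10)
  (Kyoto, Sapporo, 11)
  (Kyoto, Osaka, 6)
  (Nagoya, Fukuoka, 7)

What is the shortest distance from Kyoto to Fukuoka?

19

Comparing a few candidate routes:
Kyoto→Osaka→Kanazawa→Fukuoka: 6 + 9 + 8 = 23
Kyoto→Nagoya→Fukuoka: 12 + 7 = 19
Kyoto→Osaka→Hiroshima→Fukuoka: 6 + 8 + 12 = 26
Kyoto→Nagoya→Kanazawa→Fukuoka: 12 + 7 + 8 = 27
Kyoto→Osaka→Nagoya→Fukuoka: 6 + 15 + 7 = 28
The minimum is 19 mi.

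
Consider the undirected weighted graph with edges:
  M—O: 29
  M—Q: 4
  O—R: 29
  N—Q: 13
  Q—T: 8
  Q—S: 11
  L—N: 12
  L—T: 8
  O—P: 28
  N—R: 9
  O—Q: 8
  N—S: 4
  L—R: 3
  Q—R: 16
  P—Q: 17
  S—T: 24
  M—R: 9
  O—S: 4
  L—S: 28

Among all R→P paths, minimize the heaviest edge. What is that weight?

17

Checking several routes:
R→N→S→O→Q→P: max(9, 4, 4, 8, 17) = 17
R→N→L→T→Q→P: max(9, 12, 8, 8, 17) = 17
R→Q→P: max(16, 17) = 17
R→N→S→Q→P: max(9, 4, 11, 17) = 17
R→M→Q→P: max(9, 4, 17) = 17
R→N→Q→P: max(9, 13, 17) = 17
Best route has worst link 17.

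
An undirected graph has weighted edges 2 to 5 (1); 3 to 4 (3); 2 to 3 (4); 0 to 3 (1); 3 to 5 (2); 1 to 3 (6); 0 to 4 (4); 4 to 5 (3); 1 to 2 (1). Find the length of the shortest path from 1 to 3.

A few of the 1→3 routes:
1 -> 2 -> 5 -> 3: 1 + 1 + 2 = 4
1 -> 2 -> 3: 1 + 4 = 5
1 -> 3: 6
The minimum is 4.

4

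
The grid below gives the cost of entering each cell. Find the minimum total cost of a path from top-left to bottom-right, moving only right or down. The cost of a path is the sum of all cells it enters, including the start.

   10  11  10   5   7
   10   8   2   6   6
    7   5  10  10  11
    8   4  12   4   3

53

Cheapest: r0c0 → r1c0 → r1c1 → r1c2 → r1c3 → r2c3 → r3c3 → r3c4
  10 + 10 + 8 + 2 + 6 + 10 + 4 + 3 = 53
For comparison, the top-then-right route costs 63.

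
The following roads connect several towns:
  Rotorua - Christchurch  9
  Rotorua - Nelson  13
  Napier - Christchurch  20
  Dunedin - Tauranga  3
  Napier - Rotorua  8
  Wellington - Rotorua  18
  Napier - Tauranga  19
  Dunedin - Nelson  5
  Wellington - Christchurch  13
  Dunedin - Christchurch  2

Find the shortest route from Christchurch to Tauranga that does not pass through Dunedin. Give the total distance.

Paths from Christchurch to Tauranga avoiding Dunedin:
Christchurch - Wellington - Rotorua - Napier - Tauranga: 13 + 18 + 8 + 19 = 58
Christchurch - Napier - Tauranga: 20 + 19 = 39
Christchurch - Rotorua - Napier - Tauranga: 9 + 8 + 19 = 36
The minimum is 36.

36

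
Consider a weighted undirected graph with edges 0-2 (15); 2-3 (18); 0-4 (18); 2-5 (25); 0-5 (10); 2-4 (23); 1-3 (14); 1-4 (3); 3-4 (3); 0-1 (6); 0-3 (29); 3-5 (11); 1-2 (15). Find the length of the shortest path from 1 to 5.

16

A few of the 1→5 routes:
1 -> 3 -> 5: 14 + 11 = 25
1 -> 0 -> 5: 6 + 10 = 16
1 -> 4 -> 3 -> 5: 3 + 3 + 11 = 17
Shortest: 16.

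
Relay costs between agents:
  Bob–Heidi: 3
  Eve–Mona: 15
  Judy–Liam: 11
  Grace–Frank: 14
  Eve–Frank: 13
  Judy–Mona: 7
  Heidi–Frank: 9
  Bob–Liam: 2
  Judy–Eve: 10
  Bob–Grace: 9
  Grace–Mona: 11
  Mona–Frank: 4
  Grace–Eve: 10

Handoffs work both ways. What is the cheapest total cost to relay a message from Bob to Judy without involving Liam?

23

Comparing a few candidate routes:
Bob-Grace-Mona-Judy: 9 + 11 + 7 = 27
Bob-Grace-Eve-Judy: 9 + 10 + 10 = 29
Bob-Heidi-Frank-Mona-Judy: 3 + 9 + 4 + 7 = 23
Shortest: 23.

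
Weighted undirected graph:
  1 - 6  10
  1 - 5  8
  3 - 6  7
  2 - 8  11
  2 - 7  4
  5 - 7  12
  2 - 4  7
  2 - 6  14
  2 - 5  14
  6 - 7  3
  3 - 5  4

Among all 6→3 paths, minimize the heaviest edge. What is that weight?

Checking several routes:
6 → 7 → 2 → 5 → 3: max(3, 4, 14, 4) = 14
6 → 7 → 5 → 3: max(3, 12, 4) = 12
6 → 3: max(7) = 7
6 → 1 → 5 → 3: max(10, 8, 4) = 10
Best route has worst link 7.

7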